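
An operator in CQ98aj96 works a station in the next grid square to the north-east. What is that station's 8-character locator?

Longitude extended square 9; +1 → 10, wraps to 0, carry into subsquare.
Longitude subsquare a = 0; +1 → 1 = b.
Latitude extended square 6; +1 → 7.

CQ98bj07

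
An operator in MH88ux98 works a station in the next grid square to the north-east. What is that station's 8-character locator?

MH88vx09

Longitude extended square 9; +1 → 10, wraps to 0, carry into subsquare.
Longitude subsquare u = 20; +1 → 21 = v.
Latitude extended square 8; +1 → 9.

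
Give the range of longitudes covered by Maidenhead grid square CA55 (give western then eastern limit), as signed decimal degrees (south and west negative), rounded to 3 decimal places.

-130.000, -128.000

Field C=2, A=0: +2·20° lon, +0·10° lat → SW at lon -140°, lat -90°.
Square 5, 5: +5·2° lon, +5·1° lat → SW at lon -130°, lat -85°.
Cell spans 2° lon × 1° lat.
west -130.000, east -128.000.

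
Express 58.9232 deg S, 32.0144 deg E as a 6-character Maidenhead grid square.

KD61ab

Shift to the Maidenhead origin (180°W, 90°S): lon 212.0144, lat 31.0768.
Field (20°×10°, letters A–R): lon ⌊212.0144/20⌋ = 10 → K; lat ⌊31.0768/10⌋ = 3 → D.
Square (2°×1°, digits 0–9): lon ⌊12.0144/2⌋ = 6; lat ⌊1.0768/1⌋ = 1.
Subsquare (5′×2.5′, letters a–x): lon ⌊0.0144/0.0833333⌋ = 0 → a; lat ⌊0.0768/0.0416667⌋ = 1 → b.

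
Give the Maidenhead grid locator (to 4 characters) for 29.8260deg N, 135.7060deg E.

PL79

Add 180° to longitude and 90° to latitude: 315.71, 119.83.
Field (20°×10°, letters A–R): lon ⌊315.71/20⌋ = 15 → P; lat ⌊119.83/10⌋ = 11 → L.
Square (2°×1°, digits 0–9): lon ⌊15.71/2⌋ = 7; lat ⌊9.83/1⌋ = 9.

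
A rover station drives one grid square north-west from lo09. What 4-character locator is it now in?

KP90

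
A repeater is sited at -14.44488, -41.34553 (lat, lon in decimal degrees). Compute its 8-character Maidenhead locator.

GH95hn83

Shift to the Maidenhead origin (180°W, 90°S): lon 138.65447, lat 75.55512.
Field: 138.65447/20 → 6 → G, 75.55512/10 → 7 → H; chars GH.
Square: 18.65447/2 → 9, 5.55512/1 → 5; chars 95.
Subsquare: 0.65447/0.0833333 → 7 → h, 0.55512/0.0416667 → 13 → n; chars hn.
Extended square: 0.07114/0.00833333 → 8, 0.01345/0.00416667 → 3; chars 83.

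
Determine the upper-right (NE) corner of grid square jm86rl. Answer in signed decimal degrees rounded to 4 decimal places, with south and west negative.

36.5000, 17.5000

Field J=9, M=12: +9·20° lon, +12·10° lat → SW at lon 0°, lat 30°.
Square 8, 6: +8·2° lon, +6·1° lat → SW at lon 16°, lat 36°.
Subsquare r=17, l=11: +17·0.0833333° lon, +11·0.0416667° lat → SW at lon 17.4167°, lat 36.4583°.
Cell spans 0.0833333° lon × 0.0416667° lat. NE corner is SW corner plus one full cell.
latitude 36.5000, longitude 17.5000.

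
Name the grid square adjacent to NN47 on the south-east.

Longitude square 4; +1 → 5.
Latitude square 7; −1 → 6.

NN56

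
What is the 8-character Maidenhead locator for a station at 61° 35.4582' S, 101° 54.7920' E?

OC08wj98

Shift to the Maidenhead origin (180°W, 90°S): lon 281.91320, lat 28.40903.
Field: lon ⌊281.91320/20⌋ = 14 → O; lat ⌊28.40903/10⌋ = 2 → C.
Square: lon ⌊1.91320/2⌋ = 0; lat ⌊8.40903/1⌋ = 8.
Subsquare: lon ⌊1.91320/0.0833333⌋ = 22 → w; lat ⌊0.40903/0.0416667⌋ = 9 → j.
Extended square: lon ⌊0.07987/0.00833333⌋ = 9; lat ⌊0.03403/0.00416667⌋ = 8.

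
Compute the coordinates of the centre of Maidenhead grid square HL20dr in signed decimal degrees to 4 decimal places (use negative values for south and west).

20.7292, -35.7083

Field H=7, L=11: +7·20° lon, +11·10° lat → SW at lon -40°, lat 20°.
Square 2, 0: +2·2° lon, +0·1° lat → SW at lon -36°, lat 20°.
Subsquare d=3, r=17: +3·0.0833333° lon, +17·0.0416667° lat → SW at lon -35.75°, lat 20.7083°.
Cell spans 0.0833333° lon × 0.0416667° lat. Centre is SW corner plus half of each.
latitude 20.7292, longitude -35.7083.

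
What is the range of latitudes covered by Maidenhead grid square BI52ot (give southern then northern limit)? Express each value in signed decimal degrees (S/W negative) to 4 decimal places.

Field B=1, I=8: +1·20° lon, +8·10° lat → SW at lon -160°, lat -10°.
Square 5, 2: +5·2° lon, +2·1° lat → SW at lon -150°, lat -8°.
Subsquare o=14, t=19: +14·0.0833333° lon, +19·0.0416667° lat → SW at lon -148.833°, lat -7.20833°.
Cell spans 0.0833333° lon × 0.0416667° lat.
south -7.2083, north -7.1667.

-7.2083, -7.1667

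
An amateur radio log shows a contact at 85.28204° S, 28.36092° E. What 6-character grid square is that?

KA44er

Shift to the Maidenhead origin (180°W, 90°S): lon 208.3609, lat 4.7180.
Field: lon ⌊208.3609/20⌋ = 10 → K; lat ⌊4.7180/10⌋ = 0 → A.
Square: lon ⌊8.3609/2⌋ = 4; lat ⌊4.7180/1⌋ = 4.
Subsquare: lon ⌊0.3609/0.0833333⌋ = 4 → e; lat ⌊0.7180/0.0416667⌋ = 17 → r.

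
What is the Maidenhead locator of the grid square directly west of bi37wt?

BI37vt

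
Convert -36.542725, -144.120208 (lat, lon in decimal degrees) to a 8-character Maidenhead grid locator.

BF73wk59

Add 180° to longitude and 90° to latitude: 35.87979, 53.45728.
Field: 35.87979/20 → 1 → B, 53.45728/10 → 5 → F; chars BF.
Square: 15.87979/2 → 7, 3.45728/1 → 3; chars 73.
Subsquare: 1.87979/0.0833333 → 22 → w, 0.45728/0.0416667 → 10 → k; chars wk.
Extended square: 0.04646/0.00833333 → 5, 0.04061/0.00416667 → 9; chars 59.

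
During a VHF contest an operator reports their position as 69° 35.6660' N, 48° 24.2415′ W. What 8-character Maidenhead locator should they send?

Shift to the Maidenhead origin (180°W, 90°S): lon 131.59598, lat 159.59443.
Field: lon ⌊131.59598/20⌋ = 6 → G; lat ⌊159.59443/10⌋ = 15 → P.
Square: lon ⌊11.59598/2⌋ = 5; lat ⌊9.59443/1⌋ = 9.
Subsquare: lon ⌊1.59598/0.0833333⌋ = 19 → t; lat ⌊0.59443/0.0416667⌋ = 14 → o.
Extended square: lon ⌊0.01264/0.00833333⌋ = 1; lat ⌊0.01110/0.00416667⌋ = 2.

GP59to12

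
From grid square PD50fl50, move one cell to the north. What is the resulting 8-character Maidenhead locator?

PD50fl51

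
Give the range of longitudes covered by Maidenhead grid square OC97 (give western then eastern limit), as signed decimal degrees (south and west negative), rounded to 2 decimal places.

118.00, 120.00

Field O=14, C=2: +14·20° lon, +2·10° lat → SW at lon 100°, lat -70°.
Square 9, 7: +9·2° lon, +7·1° lat → SW at lon 118°, lat -63°.
Cell spans 2° lon × 1° lat.
west 118.00, east 120.00.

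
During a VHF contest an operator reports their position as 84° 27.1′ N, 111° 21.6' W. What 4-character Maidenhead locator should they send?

Add 180° to longitude and 90° to latitude: 68.64, 174.45.
Field (20°×10°, letters A–R): 68.64/20 → 3 → D, 174.45/10 → 17 → R; chars DR.
Square (2°×1°, digits 0–9): 8.64/2 → 4, 4.45/1 → 4; chars 44.

DR44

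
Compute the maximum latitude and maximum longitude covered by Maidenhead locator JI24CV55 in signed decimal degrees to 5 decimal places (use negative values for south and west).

-5.10000, 4.21667

Field J=9, I=8: +9·20° lon, +8·10° lat → SW at lon 0°, lat -10°.
Square 2, 4: +2·2° lon, +4·1° lat → SW at lon 4°, lat -6°.
Subsquare c=2, v=21: +2·0.0833333° lon, +21·0.0416667° lat → SW at lon 4.16667°, lat -5.125°.
Extended square 5, 5: +5·0.00833333° lon, +5·0.00416667° lat → SW at lon 4.20833°, lat -5.10417°.
Cell spans 0.00833333° lon × 0.00416667° lat. NE corner is SW corner plus one full cell.
latitude -5.10000, longitude 4.21667.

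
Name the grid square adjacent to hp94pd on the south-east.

HP94qc

Longitude subsquare p = 15; +1 → 16 = q.
Latitude subsquare d = 3; −1 → 2 = c.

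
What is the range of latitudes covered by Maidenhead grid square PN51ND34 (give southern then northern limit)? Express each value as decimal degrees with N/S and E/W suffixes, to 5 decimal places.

41.14167° N, 41.14583° N

Field P=15, N=13: +15·20° lon, +13·10° lat → SW at lon 120°, lat 40°.
Square 5, 1: +5·2° lon, +1·1° lat → SW at lon 130°, lat 41°.
Subsquare n=13, d=3: +13·0.0833333° lon, +3·0.0416667° lat → SW at lon 131.083°, lat 41.125°.
Extended square 3, 4: +3·0.00833333° lon, +4·0.00416667° lat → SW at lon 131.108°, lat 41.1417°.
Cell spans 0.00833333° lon × 0.00416667° lat.
south 41.14167° N, north 41.14583° N.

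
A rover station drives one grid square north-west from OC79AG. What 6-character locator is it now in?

OC69xh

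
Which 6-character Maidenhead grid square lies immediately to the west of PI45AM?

PI35xm

Longitude subsquare a = 0; −1 → -1, wraps to 23 = x, carry into square.
Longitude square 4; −1 → 3.
The latitude characters are unchanged.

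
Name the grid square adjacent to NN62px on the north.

Latitude subsquare x = 23; +1 → 24, wraps to 0 = a, carry into square.
Latitude square 2; +1 → 3.
The longitude characters are unchanged.

NN63pa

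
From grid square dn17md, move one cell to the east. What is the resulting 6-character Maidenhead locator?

Longitude subsquare m = 12; +1 → 13 = n.
The latitude characters are unchanged.

DN17nd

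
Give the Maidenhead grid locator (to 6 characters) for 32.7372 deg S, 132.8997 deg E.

Shift to the Maidenhead origin (180°W, 90°S): lon 312.8997, lat 57.2628.
Field: lon ⌊312.8997/20⌋ = 15 → P; lat ⌊57.2628/10⌋ = 5 → F.
Square: lon ⌊12.8997/2⌋ = 6; lat ⌊7.2628/1⌋ = 7.
Subsquare: lon ⌊0.8997/0.0833333⌋ = 10 → k; lat ⌊0.2628/0.0416667⌋ = 6 → g.

PF67kg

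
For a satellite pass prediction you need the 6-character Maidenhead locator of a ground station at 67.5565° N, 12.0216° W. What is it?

Add 180° to longitude and 90° to latitude: 167.9784, 157.5565.
Field (20°×10°, letters A–R): 167.9784/20 → 8 → I, 157.5565/10 → 15 → P; chars IP.
Square (2°×1°, digits 0–9): 7.9784/2 → 3, 7.5565/1 → 7; chars 37.
Subsquare (5′×2.5′, letters a–x): 1.9784/0.0833333 → 23 → x, 0.5565/0.0416667 → 13 → n; chars xn.

IP37xn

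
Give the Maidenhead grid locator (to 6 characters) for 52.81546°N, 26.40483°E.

Offset from 180°W / 90°S: lon 206.4048°, lat 142.8155°.
Field: lon ⌊206.4048/20⌋ = 10 → K; lat ⌊142.8155/10⌋ = 14 → O.
Square: lon ⌊6.4048/2⌋ = 3; lat ⌊2.8155/1⌋ = 2.
Subsquare: lon ⌊0.4048/0.0833333⌋ = 4 → e; lat ⌊0.8155/0.0416667⌋ = 19 → t.

KO32et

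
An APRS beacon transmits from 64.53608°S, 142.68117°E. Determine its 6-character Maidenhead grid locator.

QC15il

Shift to the Maidenhead origin (180°W, 90°S): lon 322.6812, lat 25.4639.
Field: 322.6812/20 → 16 → Q, 25.4639/10 → 2 → C; chars QC.
Square: 2.6812/2 → 1, 5.4639/1 → 5; chars 15.
Subsquare: 0.6812/0.0833333 → 8 → i, 0.4639/0.0416667 → 11 → l; chars il.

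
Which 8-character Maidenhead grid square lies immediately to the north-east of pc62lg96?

PC62mg07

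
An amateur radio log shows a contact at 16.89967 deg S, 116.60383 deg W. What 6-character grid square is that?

Offset from 180°W / 90°S: lon 63.3962°, lat 73.1003°.
Field: 63.3962/20 → 3 → D, 73.1003/10 → 7 → H; chars DH.
Square: 3.3962/2 → 1, 3.1003/1 → 3; chars 13.
Subsquare: 1.3962/0.0833333 → 16 → q, 0.1003/0.0416667 → 2 → c; chars qc.

DH13qc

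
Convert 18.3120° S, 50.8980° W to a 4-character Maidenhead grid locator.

GH41

Add 180° to longitude and 90° to latitude: 129.10, 71.69.
Field: lon ⌊129.10/20⌋ = 6 → G; lat ⌊71.69/10⌋ = 7 → H.
Square: lon ⌊9.10/2⌋ = 4; lat ⌊1.69/1⌋ = 1.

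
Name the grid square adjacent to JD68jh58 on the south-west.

JD68jh47

Longitude extended square 5; −1 → 4.
Latitude extended square 8; −1 → 7.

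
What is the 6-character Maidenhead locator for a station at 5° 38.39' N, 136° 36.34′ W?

CJ15qp

Add 180° to longitude and 90° to latitude: 43.3943, 95.6398.
Field (20°×10°, letters A–R): lon ⌊43.3943/20⌋ = 2 → C; lat ⌊95.6398/10⌋ = 9 → J.
Square (2°×1°, digits 0–9): lon ⌊3.3943/2⌋ = 1; lat ⌊5.6398/1⌋ = 5.
Subsquare (5′×2.5′, letters a–x): lon ⌊1.3943/0.0833333⌋ = 16 → q; lat ⌊0.6398/0.0416667⌋ = 15 → p.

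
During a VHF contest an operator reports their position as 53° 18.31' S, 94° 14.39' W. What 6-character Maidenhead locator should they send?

Add 180° to longitude and 90° to latitude: 85.7602, 36.6948.
Field: 85.7602/20 → 4 → E, 36.6948/10 → 3 → D; chars ED.
Square: 5.7602/2 → 2, 6.6948/1 → 6; chars 26.
Subsquare: 1.7602/0.0833333 → 21 → v, 0.6948/0.0416667 → 16 → q; chars vq.

ED26vq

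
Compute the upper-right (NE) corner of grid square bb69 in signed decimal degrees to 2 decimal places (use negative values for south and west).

Field B=1, B=1: +1·20° lon, +1·10° lat → SW at lon -160°, lat -80°.
Square 6, 9: +6·2° lon, +9·1° lat → SW at lon -148°, lat -71°.
Cell spans 2° lon × 1° lat. NE corner is SW corner plus one full cell.
latitude -70.00, longitude -146.00.

-70.00, -146.00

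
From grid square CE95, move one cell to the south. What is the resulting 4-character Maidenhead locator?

CE94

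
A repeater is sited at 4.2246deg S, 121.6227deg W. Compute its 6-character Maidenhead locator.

Offset from 180°W / 90°S: lon 58.3773°, lat 85.7754°.
Field (20°×10°, letters A–R): lon ⌊58.3773/20⌋ = 2 → C; lat ⌊85.7754/10⌋ = 8 → I.
Square (2°×1°, digits 0–9): lon ⌊18.3773/2⌋ = 9; lat ⌊5.7754/1⌋ = 5.
Subsquare (5′×2.5′, letters a–x): lon ⌊0.3773/0.0833333⌋ = 4 → e; lat ⌊0.7754/0.0416667⌋ = 18 → s.

CI95es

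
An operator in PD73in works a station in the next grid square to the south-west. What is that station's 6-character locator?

Longitude subsquare i = 8; −1 → 7 = h.
Latitude subsquare n = 13; −1 → 12 = m.

PD73hm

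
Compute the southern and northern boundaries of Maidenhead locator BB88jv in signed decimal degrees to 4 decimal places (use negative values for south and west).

-71.1250, -71.0833

Field B=1, B=1: +1·20° lon, +1·10° lat → SW at lon -160°, lat -80°.
Square 8, 8: +8·2° lon, +8·1° lat → SW at lon -144°, lat -72°.
Subsquare j=9, v=21: +9·0.0833333° lon, +21·0.0416667° lat → SW at lon -143.25°, lat -71.125°.
Cell spans 0.0833333° lon × 0.0416667° lat.
south -71.1250, north -71.0833.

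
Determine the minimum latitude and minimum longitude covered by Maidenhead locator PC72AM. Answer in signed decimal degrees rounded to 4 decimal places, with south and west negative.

-67.5000, 134.0000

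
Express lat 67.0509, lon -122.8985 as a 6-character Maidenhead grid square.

CP87nb

Offset from 180°W / 90°S: lon 57.1015°, lat 157.0509°.
Field (20°×10°, letters A–R): lon ⌊57.1015/20⌋ = 2 → C; lat ⌊157.0509/10⌋ = 15 → P.
Square (2°×1°, digits 0–9): lon ⌊17.1015/2⌋ = 8; lat ⌊7.0509/1⌋ = 7.
Subsquare (5′×2.5′, letters a–x): lon ⌊1.1015/0.0833333⌋ = 13 → n; lat ⌊0.0509/0.0416667⌋ = 1 → b.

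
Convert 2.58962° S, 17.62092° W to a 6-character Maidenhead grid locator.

II17ej

Add 180° to longitude and 90° to latitude: 162.3791, 87.4104.
Field: 162.3791/20 → 8 → I, 87.4104/10 → 8 → I; chars II.
Square: 2.3791/2 → 1, 7.4104/1 → 7; chars 17.
Subsquare: 0.3791/0.0833333 → 4 → e, 0.4104/0.0416667 → 9 → j; chars ej.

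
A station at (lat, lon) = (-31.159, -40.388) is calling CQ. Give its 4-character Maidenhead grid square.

Add 180° to longitude and 90° to latitude: 139.61, 58.84.
Field (20°×10°, letters A–R): lon ⌊139.61/20⌋ = 6 → G; lat ⌊58.84/10⌋ = 5 → F.
Square (2°×1°, digits 0–9): lon ⌊19.61/2⌋ = 9; lat ⌊8.84/1⌋ = 8.

GF98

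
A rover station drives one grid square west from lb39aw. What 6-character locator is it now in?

LB29xw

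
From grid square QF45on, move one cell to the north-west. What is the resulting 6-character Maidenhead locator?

Longitude subsquare o = 14; −1 → 13 = n.
Latitude subsquare n = 13; +1 → 14 = o.

QF45no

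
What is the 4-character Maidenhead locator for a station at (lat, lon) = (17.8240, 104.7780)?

OK27

Add 180° to longitude and 90° to latitude: 284.78, 107.82.
Field (20°×10°, letters A–R): lon ⌊284.78/20⌋ = 14 → O; lat ⌊107.82/10⌋ = 10 → K.
Square (2°×1°, digits 0–9): lon ⌊4.78/2⌋ = 2; lat ⌊7.82/1⌋ = 7.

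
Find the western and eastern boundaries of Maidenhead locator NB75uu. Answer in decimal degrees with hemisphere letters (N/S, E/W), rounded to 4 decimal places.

Field N=13, B=1: +13·20° lon, +1·10° lat → SW at lon 80°, lat -80°.
Square 7, 5: +7·2° lon, +5·1° lat → SW at lon 94°, lat -75°.
Subsquare u=20, u=20: +20·0.0833333° lon, +20·0.0416667° lat → SW at lon 95.6667°, lat -74.1667°.
Cell spans 0.0833333° lon × 0.0416667° lat.
west 95.6667° E, east 95.7500° E.

95.6667° E, 95.7500° E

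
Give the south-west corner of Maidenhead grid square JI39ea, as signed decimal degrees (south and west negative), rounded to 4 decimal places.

Field J=9, I=8: +9·20° lon, +8·10° lat → SW at lon 0°, lat -10°.
Square 3, 9: +3·2° lon, +9·1° lat → SW at lon 6°, lat -1°.
Subsquare e=4, a=0: +4·0.0833333° lon, +0·0.0416667° lat → SW at lon 6.33333°, lat -1°.
latitude -1.0000, longitude 6.3333.

-1.0000, 6.3333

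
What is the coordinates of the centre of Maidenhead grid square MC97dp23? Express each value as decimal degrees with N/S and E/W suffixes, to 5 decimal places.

62.36042° S, 78.27083° E

Field M=12, C=2: +12·20° lon, +2·10° lat → SW at lon 60°, lat -70°.
Square 9, 7: +9·2° lon, +7·1° lat → SW at lon 78°, lat -63°.
Subsquare d=3, p=15: +3·0.0833333° lon, +15·0.0416667° lat → SW at lon 78.25°, lat -62.375°.
Extended square 2, 3: +2·0.00833333° lon, +3·0.00416667° lat → SW at lon 78.2667°, lat -62.3625°.
Cell spans 0.00833333° lon × 0.00416667° lat. Centre is SW corner plus half of each.
latitude 62.36042° S, longitude 78.27083° E.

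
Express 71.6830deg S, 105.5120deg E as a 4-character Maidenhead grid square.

OB28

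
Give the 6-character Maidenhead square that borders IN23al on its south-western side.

IN13xk

Longitude subsquare a = 0; −1 → -1, wraps to 23 = x, carry into square.
Longitude square 2; −1 → 1.
Latitude subsquare l = 11; −1 → 10 = k.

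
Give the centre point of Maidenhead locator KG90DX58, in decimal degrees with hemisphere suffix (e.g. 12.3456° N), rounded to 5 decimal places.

Field K=10, G=6: +10·20° lon, +6·10° lat → SW at lon 20°, lat -30°.
Square 9, 0: +9·2° lon, +0·1° lat → SW at lon 38°, lat -30°.
Subsquare d=3, x=23: +3·0.0833333° lon, +23·0.0416667° lat → SW at lon 38.25°, lat -29.0417°.
Extended square 5, 8: +5·0.00833333° lon, +8·0.00416667° lat → SW at lon 38.2917°, lat -29.0083°.
Cell spans 0.00833333° lon × 0.00416667° lat. Centre is SW corner plus half of each.
latitude 29.00625° S, longitude 38.29583° E.

29.00625° S, 38.29583° E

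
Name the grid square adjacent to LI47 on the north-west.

Longitude square 4; −1 → 3.
Latitude square 7; +1 → 8.

LI38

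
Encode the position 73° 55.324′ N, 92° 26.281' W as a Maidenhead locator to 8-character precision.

EQ33sw71

Shift to the Maidenhead origin (180°W, 90°S): lon 87.56198, lat 163.92207.
Field: lon ⌊87.56198/20⌋ = 4 → E; lat ⌊163.92207/10⌋ = 16 → Q.
Square: lon ⌊7.56198/2⌋ = 3; lat ⌊3.92207/1⌋ = 3.
Subsquare: lon ⌊1.56198/0.0833333⌋ = 18 → s; lat ⌊0.92207/0.0416667⌋ = 22 → w.
Extended square: lon ⌊0.06198/0.00833333⌋ = 7; lat ⌊0.00540/0.00416667⌋ = 1.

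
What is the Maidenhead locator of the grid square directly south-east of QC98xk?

RC08aj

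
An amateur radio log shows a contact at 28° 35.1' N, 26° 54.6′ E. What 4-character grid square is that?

Offset from 180°W / 90°S: lon 206.91°, lat 118.59°.
Field: 206.91/20 → 10 → K, 118.59/10 → 11 → L; chars KL.
Square: 6.91/2 → 3, 8.59/1 → 8; chars 38.

KL38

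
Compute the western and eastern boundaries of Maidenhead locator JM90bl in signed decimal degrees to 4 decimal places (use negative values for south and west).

Field J=9, M=12: +9·20° lon, +12·10° lat → SW at lon 0°, lat 30°.
Square 9, 0: +9·2° lon, +0·1° lat → SW at lon 18°, lat 30°.
Subsquare b=1, l=11: +1·0.0833333° lon, +11·0.0416667° lat → SW at lon 18.0833°, lat 30.4583°.
Cell spans 0.0833333° lon × 0.0416667° lat.
west 18.0833, east 18.1667.

18.0833, 18.1667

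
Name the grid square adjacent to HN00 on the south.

HM09

Latitude square 0; −1 → -1, wraps to 9, carry into field.
Latitude field N = 13; −1 → 12 = M.
The longitude characters are unchanged.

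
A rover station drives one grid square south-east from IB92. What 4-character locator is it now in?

JB01

Longitude square 9; +1 → 10, wraps to 0, carry into field.
Longitude field I = 8; +1 → 9 = J.
Latitude square 2; −1 → 1.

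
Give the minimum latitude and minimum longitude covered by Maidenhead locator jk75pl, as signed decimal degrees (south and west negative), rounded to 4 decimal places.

15.4583, 15.2500

Field J=9, K=10: +9·20° lon, +10·10° lat → SW at lon 0°, lat 10°.
Square 7, 5: +7·2° lon, +5·1° lat → SW at lon 14°, lat 15°.
Subsquare p=15, l=11: +15·0.0833333° lon, +11·0.0416667° lat → SW at lon 15.25°, lat 15.4583°.
latitude 15.4583, longitude 15.2500.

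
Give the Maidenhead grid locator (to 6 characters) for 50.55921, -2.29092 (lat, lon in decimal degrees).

Offset from 180°W / 90°S: lon 177.7091°, lat 140.5592°.
Field (20°×10°, letters A–R): lon ⌊177.7091/20⌋ = 8 → I; lat ⌊140.5592/10⌋ = 14 → O.
Square (2°×1°, digits 0–9): lon ⌊17.7091/2⌋ = 8; lat ⌊0.5592/1⌋ = 0.
Subsquare (5′×2.5′, letters a–x): lon ⌊1.7091/0.0833333⌋ = 20 → u; lat ⌊0.5592/0.0416667⌋ = 13 → n.

IO80un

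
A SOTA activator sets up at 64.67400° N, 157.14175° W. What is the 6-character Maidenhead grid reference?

Offset from 180°W / 90°S: lon 22.8582°, lat 154.6740°.
Field (20°×10°, letters A–R): 22.8582/20 → 1 → B, 154.6740/10 → 15 → P; chars BP.
Square (2°×1°, digits 0–9): 2.8582/2 → 1, 4.6740/1 → 4; chars 14.
Subsquare (5′×2.5′, letters a–x): 0.8582/0.0833333 → 10 → k, 0.6740/0.0416667 → 16 → q; chars kq.

BP14kq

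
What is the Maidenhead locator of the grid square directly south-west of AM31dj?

AM31ci

Longitude subsquare d = 3; −1 → 2 = c.
Latitude subsquare j = 9; −1 → 8 = i.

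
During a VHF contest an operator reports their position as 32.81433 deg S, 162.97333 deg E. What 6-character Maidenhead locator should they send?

RF17le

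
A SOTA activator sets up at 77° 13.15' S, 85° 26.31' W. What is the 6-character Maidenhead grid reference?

EB72gs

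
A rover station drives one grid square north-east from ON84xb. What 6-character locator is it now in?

Longitude subsquare x = 23; +1 → 24, wraps to 0 = a, carry into square.
Longitude square 8; +1 → 9.
Latitude subsquare b = 1; +1 → 2 = c.

ON94ac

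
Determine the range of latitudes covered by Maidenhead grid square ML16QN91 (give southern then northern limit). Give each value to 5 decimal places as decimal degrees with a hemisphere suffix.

26.54583° N, 26.55000° N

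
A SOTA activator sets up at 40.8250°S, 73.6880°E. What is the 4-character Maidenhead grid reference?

ME69

Shift to the Maidenhead origin (180°W, 90°S): lon 253.69, lat 49.17.
Field (20°×10°, letters A–R): 253.69/20 → 12 → M, 49.17/10 → 4 → E; chars ME.
Square (2°×1°, digits 0–9): 13.69/2 → 6, 9.17/1 → 9; chars 69.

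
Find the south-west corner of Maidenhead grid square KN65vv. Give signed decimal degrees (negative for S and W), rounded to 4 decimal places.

Field K=10, N=13: +10·20° lon, +13·10° lat → SW at lon 20°, lat 40°.
Square 6, 5: +6·2° lon, +5·1° lat → SW at lon 32°, lat 45°.
Subsquare v=21, v=21: +21·0.0833333° lon, +21·0.0416667° lat → SW at lon 33.75°, lat 45.875°.
latitude 45.8750, longitude 33.7500.

45.8750, 33.7500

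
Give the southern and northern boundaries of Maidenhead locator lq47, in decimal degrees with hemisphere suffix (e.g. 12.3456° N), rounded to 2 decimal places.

77.00° N, 78.00° N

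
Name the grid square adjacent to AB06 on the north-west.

RB97

Longitude square 0; −1 → -1, wraps to 9, carry into field.
Longitude field A = 0; −1 → -1, wraps to 17 = R, wrapping around the antimeridian.
Latitude square 6; +1 → 7.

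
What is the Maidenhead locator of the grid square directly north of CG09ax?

CH00aa

Latitude subsquare x = 23; +1 → 24, wraps to 0 = a, carry into square.
Latitude square 9; +1 → 10, wraps to 0, carry into field.
Latitude field G = 6; +1 → 7 = H.
The longitude characters are unchanged.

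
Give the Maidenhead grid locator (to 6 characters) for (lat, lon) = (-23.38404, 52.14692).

LG66bo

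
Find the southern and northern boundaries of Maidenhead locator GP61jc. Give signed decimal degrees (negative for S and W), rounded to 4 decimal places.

Field G=6, P=15: +6·20° lon, +15·10° lat → SW at lon -60°, lat 60°.
Square 6, 1: +6·2° lon, +1·1° lat → SW at lon -48°, lat 61°.
Subsquare j=9, c=2: +9·0.0833333° lon, +2·0.0416667° lat → SW at lon -47.25°, lat 61.0833°.
Cell spans 0.0833333° lon × 0.0416667° lat.
south 61.0833, north 61.1250.

61.0833, 61.1250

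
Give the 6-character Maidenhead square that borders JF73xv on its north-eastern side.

Longitude subsquare x = 23; +1 → 24, wraps to 0 = a, carry into square.
Longitude square 7; +1 → 8.
Latitude subsquare v = 21; +1 → 22 = w.

JF83aw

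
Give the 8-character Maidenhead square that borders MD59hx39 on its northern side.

ME50ha30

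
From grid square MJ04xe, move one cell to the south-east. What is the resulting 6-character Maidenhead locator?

MJ14ad

Longitude subsquare x = 23; +1 → 24, wraps to 0 = a, carry into square.
Longitude square 0; +1 → 1.
Latitude subsquare e = 4; −1 → 3 = d.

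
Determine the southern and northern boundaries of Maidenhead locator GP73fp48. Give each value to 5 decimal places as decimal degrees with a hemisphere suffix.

Field G=6, P=15: +6·20° lon, +15·10° lat → SW at lon -60°, lat 60°.
Square 7, 3: +7·2° lon, +3·1° lat → SW at lon -46°, lat 63°.
Subsquare f=5, p=15: +5·0.0833333° lon, +15·0.0416667° lat → SW at lon -45.5833°, lat 63.625°.
Extended square 4, 8: +4·0.00833333° lon, +8·0.00416667° lat → SW at lon -45.55°, lat 63.6583°.
Cell spans 0.00833333° lon × 0.00416667° lat.
south 63.65833° N, north 63.66250° N.

63.65833° N, 63.66250° N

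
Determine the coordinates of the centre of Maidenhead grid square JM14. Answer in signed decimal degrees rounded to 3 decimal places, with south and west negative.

34.500, 3.000

Field J=9, M=12: +9·20° lon, +12·10° lat → SW at lon 0°, lat 30°.
Square 1, 4: +1·2° lon, +4·1° lat → SW at lon 2°, lat 34°.
Cell spans 2° lon × 1° lat. Centre is SW corner plus half of each.
latitude 34.500, longitude 3.000.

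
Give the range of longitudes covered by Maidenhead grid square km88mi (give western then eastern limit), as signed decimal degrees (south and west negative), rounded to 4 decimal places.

Field K=10, M=12: +10·20° lon, +12·10° lat → SW at lon 20°, lat 30°.
Square 8, 8: +8·2° lon, +8·1° lat → SW at lon 36°, lat 38°.
Subsquare m=12, i=8: +12·0.0833333° lon, +8·0.0416667° lat → SW at lon 37°, lat 38.3333°.
Cell spans 0.0833333° lon × 0.0416667° lat.
west 37.0000, east 37.0833.

37.0000, 37.0833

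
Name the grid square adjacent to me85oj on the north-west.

Longitude subsquare o = 14; −1 → 13 = n.
Latitude subsquare j = 9; +1 → 10 = k.

ME85nk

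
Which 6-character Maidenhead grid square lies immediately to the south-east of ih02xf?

IH12ae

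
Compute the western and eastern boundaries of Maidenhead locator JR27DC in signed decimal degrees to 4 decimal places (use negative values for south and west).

Field J=9, R=17: +9·20° lon, +17·10° lat → SW at lon 0°, lat 80°.
Square 2, 7: +2·2° lon, +7·1° lat → SW at lon 4°, lat 87°.
Subsquare d=3, c=2: +3·0.0833333° lon, +2·0.0416667° lat → SW at lon 4.25°, lat 87.0833°.
Cell spans 0.0833333° lon × 0.0416667° lat.
west 4.2500, east 4.3333.

4.2500, 4.3333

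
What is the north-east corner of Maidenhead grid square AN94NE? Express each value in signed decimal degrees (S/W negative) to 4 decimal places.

Field A=0, N=13: +0·20° lon, +13·10° lat → SW at lon -180°, lat 40°.
Square 9, 4: +9·2° lon, +4·1° lat → SW at lon -162°, lat 44°.
Subsquare n=13, e=4: +13·0.0833333° lon, +4·0.0416667° lat → SW at lon -160.917°, lat 44.1667°.
Cell spans 0.0833333° lon × 0.0416667° lat. NE corner is SW corner plus one full cell.
latitude 44.2083, longitude -160.8333.

44.2083, -160.8333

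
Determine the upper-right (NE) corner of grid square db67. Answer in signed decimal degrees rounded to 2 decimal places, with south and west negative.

-72.00, -106.00

Field D=3, B=1: +3·20° lon, +1·10° lat → SW at lon -120°, lat -80°.
Square 6, 7: +6·2° lon, +7·1° lat → SW at lon -108°, lat -73°.
Cell spans 2° lon × 1° lat. NE corner is SW corner plus one full cell.
latitude -72.00, longitude -106.00.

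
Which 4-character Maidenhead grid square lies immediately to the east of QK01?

Longitude square 0; +1 → 1.
The latitude characters are unchanged.

QK11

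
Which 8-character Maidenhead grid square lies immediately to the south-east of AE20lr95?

Longitude extended square 9; +1 → 10, wraps to 0, carry into subsquare.
Longitude subsquare l = 11; +1 → 12 = m.
Latitude extended square 5; −1 → 4.

AE20mr04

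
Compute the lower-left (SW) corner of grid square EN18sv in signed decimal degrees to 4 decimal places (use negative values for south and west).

48.8750, -96.5000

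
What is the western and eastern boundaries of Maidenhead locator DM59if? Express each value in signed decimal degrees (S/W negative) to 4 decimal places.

Field D=3, M=12: +3·20° lon, +12·10° lat → SW at lon -120°, lat 30°.
Square 5, 9: +5·2° lon, +9·1° lat → SW at lon -110°, lat 39°.
Subsquare i=8, f=5: +8·0.0833333° lon, +5·0.0416667° lat → SW at lon -109.333°, lat 39.2083°.
Cell spans 0.0833333° lon × 0.0416667° lat.
west -109.3333, east -109.2500.

-109.3333, -109.2500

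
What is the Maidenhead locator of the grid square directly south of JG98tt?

JG98ts

Latitude subsquare t = 19; −1 → 18 = s.
The longitude characters are unchanged.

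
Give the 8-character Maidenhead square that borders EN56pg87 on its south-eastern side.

EN56pg96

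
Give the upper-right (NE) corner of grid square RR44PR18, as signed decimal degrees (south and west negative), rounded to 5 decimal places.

84.74583, 169.26667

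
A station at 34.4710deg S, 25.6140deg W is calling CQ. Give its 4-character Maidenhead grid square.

HF75

Shift to the Maidenhead origin (180°W, 90°S): lon 154.39, lat 55.53.
Field: lon ⌊154.39/20⌋ = 7 → H; lat ⌊55.53/10⌋ = 5 → F.
Square: lon ⌊14.39/2⌋ = 7; lat ⌊5.53/1⌋ = 5.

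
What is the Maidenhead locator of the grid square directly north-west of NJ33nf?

NJ33mg

Longitude subsquare n = 13; −1 → 12 = m.
Latitude subsquare f = 5; +1 → 6 = g.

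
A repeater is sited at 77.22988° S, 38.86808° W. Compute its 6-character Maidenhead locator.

Add 180° to longitude and 90° to latitude: 141.1319, 12.7701.
Field (20°×10°, letters A–R): lon ⌊141.1319/20⌋ = 7 → H; lat ⌊12.7701/10⌋ = 1 → B.
Square (2°×1°, digits 0–9): lon ⌊1.1319/2⌋ = 0; lat ⌊2.7701/1⌋ = 2.
Subsquare (5′×2.5′, letters a–x): lon ⌊1.1319/0.0833333⌋ = 13 → n; lat ⌊0.7701/0.0416667⌋ = 18 → s.

HB02ns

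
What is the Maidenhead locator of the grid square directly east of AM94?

BM04

Longitude square 9; +1 → 10, wraps to 0, carry into field.
Longitude field A = 0; +1 → 1 = B.
The latitude characters are unchanged.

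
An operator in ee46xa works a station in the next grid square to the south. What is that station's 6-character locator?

EE45xx

Latitude subsquare a = 0; −1 → -1, wraps to 23 = x, carry into square.
Latitude square 6; −1 → 5.
The longitude characters are unchanged.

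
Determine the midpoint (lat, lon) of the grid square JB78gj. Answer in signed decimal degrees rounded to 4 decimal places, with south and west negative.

Field J=9, B=1: +9·20° lon, +1·10° lat → SW at lon 0°, lat -80°.
Square 7, 8: +7·2° lon, +8·1° lat → SW at lon 14°, lat -72°.
Subsquare g=6, j=9: +6·0.0833333° lon, +9·0.0416667° lat → SW at lon 14.5°, lat -71.625°.
Cell spans 0.0833333° lon × 0.0416667° lat. Centre is SW corner plus half of each.
latitude -71.6042, longitude 14.5417.

-71.6042, 14.5417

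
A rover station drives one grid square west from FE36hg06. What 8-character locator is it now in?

Longitude extended square 0; −1 → -1, wraps to 9, carry into subsquare.
Longitude subsquare h = 7; −1 → 6 = g.
The latitude characters are unchanged.

FE36gg96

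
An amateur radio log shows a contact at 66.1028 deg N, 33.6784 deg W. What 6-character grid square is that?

HP36dc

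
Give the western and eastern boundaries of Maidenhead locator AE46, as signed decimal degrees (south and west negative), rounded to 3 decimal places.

-172.000, -170.000

Field A=0, E=4: +0·20° lon, +4·10° lat → SW at lon -180°, lat -50°.
Square 4, 6: +4·2° lon, +6·1° lat → SW at lon -172°, lat -44°.
Cell spans 2° lon × 1° lat.
west -172.000, east -170.000.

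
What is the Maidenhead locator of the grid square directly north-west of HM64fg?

HM64eh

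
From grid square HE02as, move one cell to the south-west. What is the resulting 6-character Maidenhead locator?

GE92xr

Longitude subsquare a = 0; −1 → -1, wraps to 23 = x, carry into square.
Longitude square 0; −1 → -1, wraps to 9, carry into field.
Longitude field H = 7; −1 → 6 = G.
Latitude subsquare s = 18; −1 → 17 = r.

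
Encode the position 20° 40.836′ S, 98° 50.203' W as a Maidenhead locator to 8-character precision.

EG09nh96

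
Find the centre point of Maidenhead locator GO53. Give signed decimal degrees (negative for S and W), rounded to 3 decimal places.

53.500, -49.000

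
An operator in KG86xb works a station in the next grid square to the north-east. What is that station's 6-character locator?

KG96ac

Longitude subsquare x = 23; +1 → 24, wraps to 0 = a, carry into square.
Longitude square 8; +1 → 9.
Latitude subsquare b = 1; +1 → 2 = c.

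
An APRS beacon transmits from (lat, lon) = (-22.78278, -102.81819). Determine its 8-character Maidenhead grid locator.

DG87of12

Add 180° to longitude and 90° to latitude: 77.18181, 67.21722.
Field: lon ⌊77.18181/20⌋ = 3 → D; lat ⌊67.21722/10⌋ = 6 → G.
Square: lon ⌊17.18181/2⌋ = 8; lat ⌊7.21722/1⌋ = 7.
Subsquare: lon ⌊1.18181/0.0833333⌋ = 14 → o; lat ⌊0.21722/0.0416667⌋ = 5 → f.
Extended square: lon ⌊0.01514/0.00833333⌋ = 1; lat ⌊0.00889/0.00416667⌋ = 2.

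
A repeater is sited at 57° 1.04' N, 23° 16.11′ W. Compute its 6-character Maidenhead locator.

HO87ia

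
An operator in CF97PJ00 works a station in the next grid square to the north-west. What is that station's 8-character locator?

CF97oj91

Longitude extended square 0; −1 → -1, wraps to 9, carry into subsquare.
Longitude subsquare p = 15; −1 → 14 = o.
Latitude extended square 0; +1 → 1.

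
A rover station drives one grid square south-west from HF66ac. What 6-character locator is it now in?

Longitude subsquare a = 0; −1 → -1, wraps to 23 = x, carry into square.
Longitude square 6; −1 → 5.
Latitude subsquare c = 2; −1 → 1 = b.

HF56xb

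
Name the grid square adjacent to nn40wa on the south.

NM49wx

Latitude subsquare a = 0; −1 → -1, wraps to 23 = x, carry into square.
Latitude square 0; −1 → -1, wraps to 9, carry into field.
Latitude field N = 13; −1 → 12 = M.
The longitude characters are unchanged.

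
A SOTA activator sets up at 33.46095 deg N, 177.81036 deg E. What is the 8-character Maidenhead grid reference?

Shift to the Maidenhead origin (180°W, 90°S): lon 357.81036, lat 123.46095.
Field: lon ⌊357.81036/20⌋ = 17 → R; lat ⌊123.46095/10⌋ = 12 → M.
Square: lon ⌊17.81036/2⌋ = 8; lat ⌊3.46095/1⌋ = 3.
Subsquare: lon ⌊1.81036/0.0833333⌋ = 21 → v; lat ⌊0.46095/0.0416667⌋ = 11 → l.
Extended square: lon ⌊0.06036/0.00833333⌋ = 7; lat ⌊0.00262/0.00416667⌋ = 0.

RM83vl70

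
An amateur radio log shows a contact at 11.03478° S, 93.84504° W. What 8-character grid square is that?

EH38bx81

Add 180° to longitude and 90° to latitude: 86.15496, 78.96522.
Field: lon ⌊86.15496/20⌋ = 4 → E; lat ⌊78.96522/10⌋ = 7 → H.
Square: lon ⌊6.15496/2⌋ = 3; lat ⌊8.96522/1⌋ = 8.
Subsquare: lon ⌊0.15496/0.0833333⌋ = 1 → b; lat ⌊0.96522/0.0416667⌋ = 23 → x.
Extended square: lon ⌊0.07163/0.00833333⌋ = 8; lat ⌊0.00689/0.00416667⌋ = 1.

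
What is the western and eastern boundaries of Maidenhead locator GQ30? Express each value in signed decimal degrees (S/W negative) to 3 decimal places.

-54.000, -52.000

Field G=6, Q=16: +6·20° lon, +16·10° lat → SW at lon -60°, lat 70°.
Square 3, 0: +3·2° lon, +0·1° lat → SW at lon -54°, lat 70°.
Cell spans 2° lon × 1° lat.
west -54.000, east -52.000.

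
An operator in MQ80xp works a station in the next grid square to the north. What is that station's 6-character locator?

MQ80xq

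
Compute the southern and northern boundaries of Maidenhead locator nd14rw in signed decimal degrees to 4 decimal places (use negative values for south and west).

Field N=13, D=3: +13·20° lon, +3·10° lat → SW at lon 80°, lat -60°.
Square 1, 4: +1·2° lon, +4·1° lat → SW at lon 82°, lat -56°.
Subsquare r=17, w=22: +17·0.0833333° lon, +22·0.0416667° lat → SW at lon 83.4167°, lat -55.0833°.
Cell spans 0.0833333° lon × 0.0416667° lat.
south -55.0833, north -55.0417.

-55.0833, -55.0417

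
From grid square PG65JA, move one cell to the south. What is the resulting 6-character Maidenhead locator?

Latitude subsquare a = 0; −1 → -1, wraps to 23 = x, carry into square.
Latitude square 5; −1 → 4.
The longitude characters are unchanged.

PG64jx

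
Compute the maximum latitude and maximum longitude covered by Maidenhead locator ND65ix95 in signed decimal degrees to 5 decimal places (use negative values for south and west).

Field N=13, D=3: +13·20° lon, +3·10° lat → SW at lon 80°, lat -60°.
Square 6, 5: +6·2° lon, +5·1° lat → SW at lon 92°, lat -55°.
Subsquare i=8, x=23: +8·0.0833333° lon, +23·0.0416667° lat → SW at lon 92.6667°, lat -54.0417°.
Extended square 9, 5: +9·0.00833333° lon, +5·0.00416667° lat → SW at lon 92.7417°, lat -54.0208°.
Cell spans 0.00833333° lon × 0.00416667° lat. NE corner is SW corner plus one full cell.
latitude -54.01667, longitude 92.75000.

-54.01667, 92.75000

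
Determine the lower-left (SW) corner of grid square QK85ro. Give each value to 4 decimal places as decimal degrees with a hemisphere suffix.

Field Q=16, K=10: +16·20° lon, +10·10° lat → SW at lon 140°, lat 10°.
Square 8, 5: +8·2° lon, +5·1° lat → SW at lon 156°, lat 15°.
Subsquare r=17, o=14: +17·0.0833333° lon, +14·0.0416667° lat → SW at lon 157.417°, lat 15.5833°.
latitude 15.5833° N, longitude 157.4167° E.

15.5833° N, 157.4167° E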